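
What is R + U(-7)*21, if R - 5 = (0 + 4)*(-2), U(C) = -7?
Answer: -150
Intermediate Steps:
R = -3 (R = 5 + (0 + 4)*(-2) = 5 + 4*(-2) = 5 - 8 = -3)
R + U(-7)*21 = -3 - 7*21 = -3 - 147 = -150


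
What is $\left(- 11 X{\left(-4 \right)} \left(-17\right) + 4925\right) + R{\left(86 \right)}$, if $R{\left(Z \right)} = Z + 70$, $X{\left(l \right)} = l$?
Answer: $4333$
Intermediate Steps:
$R{\left(Z \right)} = 70 + Z$
$\left(- 11 X{\left(-4 \right)} \left(-17\right) + 4925\right) + R{\left(86 \right)} = \left(\left(-11\right) \left(-4\right) \left(-17\right) + 4925\right) + \left(70 + 86\right) = \left(44 \left(-17\right) + 4925\right) + 156 = \left(-748 + 4925\right) + 156 = 4177 + 156 = 4333$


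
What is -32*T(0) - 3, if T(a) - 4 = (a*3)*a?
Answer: -131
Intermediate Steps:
T(a) = 4 + 3*a² (T(a) = 4 + (a*3)*a = 4 + (3*a)*a = 4 + 3*a²)
-32*T(0) - 3 = -32*(4 + 3*0²) - 3 = -32*(4 + 3*0) - 3 = -32*(4 + 0) - 3 = -32*4 - 3 = -128 - 3 = -131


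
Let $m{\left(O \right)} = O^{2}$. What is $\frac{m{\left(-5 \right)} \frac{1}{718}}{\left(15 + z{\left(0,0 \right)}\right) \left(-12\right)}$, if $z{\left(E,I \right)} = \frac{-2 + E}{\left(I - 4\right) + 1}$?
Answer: $- \frac{25}{134984} \approx -0.00018521$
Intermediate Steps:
$z{\left(E,I \right)} = \frac{-2 + E}{-3 + I}$ ($z{\left(E,I \right)} = \frac{-2 + E}{\left(-4 + I\right) + 1} = \frac{-2 + E}{-3 + I}$)
$\frac{m{\left(-5 \right)} \frac{1}{718}}{\left(15 + z{\left(0,0 \right)}\right) \left(-12\right)} = \frac{\left(-5\right)^{2} \cdot \frac{1}{718}}{\left(15 + \frac{-2 + 0}{-3 + 0}\right) \left(-12\right)} = \frac{25 \cdot \frac{1}{718}}{\left(15 + \frac{1}{-3} \left(-2\right)\right) \left(-12\right)} = \frac{25}{718 \left(15 - - \frac{2}{3}\right) \left(-12\right)} = \frac{25}{718 \left(15 + \frac{2}{3}\right) \left(-12\right)} = \frac{25}{718 \cdot \frac{47}{3} \left(-12\right)} = \frac{25}{718 \left(-188\right)} = \frac{25}{718} \left(- \frac{1}{188}\right) = - \frac{25}{134984}$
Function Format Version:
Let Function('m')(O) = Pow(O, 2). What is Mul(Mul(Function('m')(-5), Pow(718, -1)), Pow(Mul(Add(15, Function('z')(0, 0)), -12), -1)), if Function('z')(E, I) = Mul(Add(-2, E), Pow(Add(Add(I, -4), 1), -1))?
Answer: Rational(-25, 134984) ≈ -0.00018521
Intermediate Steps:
Function('z')(E, I) = Mul(Pow(Add(-3, I), -1), Add(-2, E)) (Function('z')(E, I) = Mul(Add(-2, E), Pow(Add(Add(-4, I), 1), -1)) = Mul(Add(-2, E), Pow(Add(-3, I), -1)) = Mul(Pow(Add(-3, I), -1), Add(-2, E)))
Mul(Mul(Function('m')(-5), Pow(718, -1)), Pow(Mul(Add(15, Function('z')(0, 0)), -12), -1)) = Mul(Mul(Pow(-5, 2), Pow(718, -1)), Pow(Mul(Add(15, Mul(Pow(Add(-3, 0), -1), Add(-2, 0))), -12), -1)) = Mul(Mul(25, Rational(1, 718)), Pow(Mul(Add(15, Mul(Pow(-3, -1), -2)), -12), -1)) = Mul(Rational(25, 718), Pow(Mul(Add(15, Mul(Rational(-1, 3), -2)), -12), -1)) = Mul(Rational(25, 718), Pow(Mul(Add(15, Rational(2, 3)), -12), -1)) = Mul(Rational(25, 718), Pow(Mul(Rational(47, 3), -12), -1)) = Mul(Rational(25, 718), Pow(-188, -1)) = Mul(Rational(25, 718), Rational(-1, 188)) = Rational(-25, 134984)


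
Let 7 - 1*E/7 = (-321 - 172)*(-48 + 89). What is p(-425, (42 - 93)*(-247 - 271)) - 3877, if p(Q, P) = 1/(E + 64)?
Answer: -548998707/141604 ≈ -3877.0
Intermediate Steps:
E = 141540 (E = 49 - 7*(-321 - 172)*(-48 + 89) = 49 - (-3451)*41 = 49 - 7*(-20213) = 49 + 141491 = 141540)
p(Q, P) = 1/141604 (p(Q, P) = 1/(141540 + 64) = 1/141604)
p(-425, (42 - 93)*(-247 - 271)) - 3877 = 1/141604 - 3877 = -548998707/141604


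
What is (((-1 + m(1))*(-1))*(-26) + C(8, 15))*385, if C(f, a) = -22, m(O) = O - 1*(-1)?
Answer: 1540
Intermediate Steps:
m(O) = 1 + O (m(O) = O + 1 = 1 + O)
(((-1 + m(1))*(-1))*(-26) + C(8, 15))*385 = (((-1 + (1 + 1))*(-1))*(-26) - 22)*385 = (((-1 + 2)*(-1))*(-26) - 22)*385 = ((1*(-1))*(-26) - 22)*385 = (-1*(-26) - 22)*385 = (26 - 22)*385 = 4*385 = 1540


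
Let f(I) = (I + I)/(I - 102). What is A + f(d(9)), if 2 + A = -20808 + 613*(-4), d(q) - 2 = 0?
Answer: -581551/25 ≈ -23262.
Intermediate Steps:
d(q) = 2 (d(q) = 2 + 0 = 2)
f(I) = 2*I/(-102 + I) (f(I) = (2*I)/(-102 + I) = 2*I/(-102 + I))
A = -23262 (A = -2 + (-20808 + 613*(-4)) = -2 + (-20808 - 2452) = -2 - 23260 = -23262)
A + f(d(9)) = -23262 + 2*2/(-102 + 2) = -23262 + 2*2/(-100) = -23262 + 2*2*(-1/100) = -23262 - 1/25 = -581551/25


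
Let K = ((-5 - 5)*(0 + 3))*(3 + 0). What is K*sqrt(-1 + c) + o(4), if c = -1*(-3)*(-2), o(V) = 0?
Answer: -90*I*sqrt(7) ≈ -238.12*I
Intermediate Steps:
c = -6 (c = 3*(-2) = -6)
K = -90 (K = -10*3*3 = -30*3 = -90)
K*sqrt(-1 + c) + o(4) = -90*sqrt(-1 - 6) + 0 = -90*I*sqrt(7) + 0 = -90*I*sqrt(7)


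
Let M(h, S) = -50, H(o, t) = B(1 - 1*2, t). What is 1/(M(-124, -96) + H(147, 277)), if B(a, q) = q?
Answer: 1/227 ≈ 0.0044053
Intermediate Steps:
H(o, t) = t
1/(M(-124, -96) + H(147, 277)) = 1/(-50 + 277) = 1/227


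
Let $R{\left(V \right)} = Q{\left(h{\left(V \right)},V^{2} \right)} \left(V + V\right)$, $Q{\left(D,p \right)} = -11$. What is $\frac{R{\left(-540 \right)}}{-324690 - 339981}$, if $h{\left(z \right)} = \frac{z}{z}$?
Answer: $- \frac{3960}{221557} \approx -0.017873$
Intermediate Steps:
$h{\left(z \right)} = 1$
$R{\left(V \right)} = - 22 V$ ($R{\left(V \right)} = - 11 \left(V + V\right) = - 11 \cdot 2 V = - 22 V$)
$\frac{R{\left(-540 \right)}}{-324690 - 339981} = \frac{\left(-22\right) \left(-540\right)}{-324690 - 339981} = \frac{11880}{-324690 - 339981} = \frac{11880}{-664671} = 11880 \left(- \frac{1}{664671}\right) = - \frac{3960}{221557}$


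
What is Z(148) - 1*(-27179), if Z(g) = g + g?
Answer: 27475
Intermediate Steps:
Z(g) = 2*g
Z(148) - 1*(-27179) = 2*148 - 1*(-27179) = 296 + 27179 = 27475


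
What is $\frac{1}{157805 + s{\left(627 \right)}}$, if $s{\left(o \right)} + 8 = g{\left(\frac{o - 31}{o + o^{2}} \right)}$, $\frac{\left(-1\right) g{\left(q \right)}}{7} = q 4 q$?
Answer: $\frac{9690236721}{1529090283242009} \approx 6.3373 \cdot 10^{-6}$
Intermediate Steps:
$g{\left(q \right)} = - 28 q^{2}$ ($g{\left(q \right)} = - 7 q 4 q = - 7 \cdot 4 q q = - 7 \cdot 4 q^{2} = - 28 q^{2}$)
$s{\left(o \right)} = -8 - \frac{28 \left(-31 + o\right)^{2}}{\left(o + o^{2}\right)^{2}}$ ($s{\left(o \right)} = -8 - 28 \left(\frac{o - 31}{o + o^{2}}\right)^{2} = -8 - 28 \left(\frac{-31 + o}{o + o^{2}}\right)^{2} = -8 - 28 \frac{\left(-31 + o\right)^{2}}{\left(o + o^{2}\right)^{2}} = -8 - \frac{28 \left(-31 + o\right)^{2}}{\left(o + o^{2}\right)^{2}}$)
$\frac{1}{157805 + s{\left(627 \right)}} = \frac{1}{157805 - \left(8 + \frac{28 \left(-31 + 627\right)^{2}}{393129 \left(1 + 627\right)^{2}}\right)} = \frac{1}{157805 - \left(8 + \frac{28 \cdot 596^{2}}{393129 \cdot 394384}\right)} = \frac{1}{157805 - \left(8 + \frac{28}{393129} \cdot \frac{1}{394384} \cdot 355216\right)} = \frac{1}{157805 - \frac{77522515396}{9690236721}} = \frac{1}{\frac{1529090283242009}{9690236721}} = \frac{9690236721}{1529090283242009}$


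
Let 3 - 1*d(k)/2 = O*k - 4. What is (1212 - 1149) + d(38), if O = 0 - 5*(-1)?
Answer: -303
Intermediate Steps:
O = 5 (O = 0 + 5 = 5)
d(k) = 14 - 10*k (d(k) = 6 - 2*(5*k - 4) = 6 - 2*(-4 + 5*k) = 6 + (8 - 10*k) = 14 - 10*k)
(1212 - 1149) + d(38) = (1212 - 1149) + (14 - 10*38) = 63 + (14 - 380) = 63 - 366 = -303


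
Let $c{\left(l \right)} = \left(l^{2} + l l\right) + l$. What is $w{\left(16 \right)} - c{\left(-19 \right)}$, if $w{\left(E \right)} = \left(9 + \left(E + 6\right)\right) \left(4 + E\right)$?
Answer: $-83$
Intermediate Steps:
$w{\left(E \right)} = \left(4 + E\right) \left(15 + E\right)$ ($w{\left(E \right)} = \left(9 + \left(6 + E\right)\right) \left(4 + E\right) = \left(15 + E\right) \left(4 + E\right) = \left(4 + E\right) \left(15 + E\right)$)
$c{\left(l \right)} = l + 2 l^{2}$ ($c{\left(l \right)} = \left(l^{2} + l^{2}\right) + l = 2 l^{2} + l = l + 2 l^{2}$)
$w{\left(16 \right)} - c{\left(-19 \right)} = \left(60 + 16^{2} + 19 \cdot 16\right) - - 19 \left(1 + 2 \left(-19\right)\right) = \left(60 + 256 + 304\right) - - 19 \left(1 - 38\right) = 620 - \left(-19\right) \left(-37\right) = 620 - 703 = -83$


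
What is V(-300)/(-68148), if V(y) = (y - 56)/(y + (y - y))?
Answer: -89/5111100 ≈ -1.7413e-5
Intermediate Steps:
V(y) = (-56 + y)/y (V(y) = (-56 + y)/(y + 0) = (-56 + y)/y)
V(-300)/(-68148) = ((-56 - 300)/(-300))/(-68148) = -1/300*(-356)*(-1/68148) = (89/75)*(-1/68148) = -89/5111100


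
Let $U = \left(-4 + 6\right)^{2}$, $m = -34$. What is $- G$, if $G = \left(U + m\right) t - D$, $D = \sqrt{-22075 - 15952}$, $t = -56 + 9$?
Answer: $-1410 + i \sqrt{38027} \approx -1410.0 + 195.01 i$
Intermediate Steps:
$t = -47$
$U = 4$ ($U = 2^{2} = 4$)
$D = i \sqrt{38027}$ ($D = \sqrt{-38027} = i \sqrt{38027} \approx 195.01 i$)
$G = 1410 - i \sqrt{38027}$ ($G = \left(4 - 34\right) \left(-47\right) - i \sqrt{38027} = \left(-30\right) \left(-47\right) - i \sqrt{38027} = 1410 - i \sqrt{38027} \approx 1410.0 - 195.01 i$)
$- G = - (1410 - i \sqrt{38027}) = -1410 + i \sqrt{38027}$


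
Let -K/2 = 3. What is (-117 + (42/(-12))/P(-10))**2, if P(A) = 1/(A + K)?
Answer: 3721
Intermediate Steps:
K = -6 (K = -2*3 = -6)
P(A) = 1/(-6 + A) (P(A) = 1/(A - 6) = 1/(-6 + A))
(-117 + (42/(-12))/P(-10))**2 = (-117 + (42/(-12))/(1/(-6 - 10)))**2 = (-117 + (42*(-1/12))/(1/(-16)))**2 = (-117 - 7/(2*(-1/16)))**2 = (-117 - 7/2*(-16))**2 = (-117 + 56)**2 = (-61)**2 = 3721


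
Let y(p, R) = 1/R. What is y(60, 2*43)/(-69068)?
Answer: -1/5939848 ≈ -1.6835e-7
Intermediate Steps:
y(60, 2*43)/(-69068) = 1/((2*43)*(-69068)) = -1/69068/86 = (1/86)*(-1/69068) = -1/5939848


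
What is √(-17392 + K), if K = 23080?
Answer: 6*√158 ≈ 75.419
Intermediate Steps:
√(-17392 + K) = √(-17392 + 23080) = √5688 = 6*√158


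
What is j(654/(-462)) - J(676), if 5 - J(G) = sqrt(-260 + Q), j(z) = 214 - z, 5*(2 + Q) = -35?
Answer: 16202/77 + I*sqrt(269) ≈ 210.42 + 16.401*I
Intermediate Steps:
Q = -9 (Q = -2 + (1/5)*(-35) = -2 - 7 = -9)
J(G) = 5 - I*sqrt(269) (J(G) = 5 - sqrt(-260 - 9) = 5 - sqrt(-269) = 5 - I*sqrt(269))
j(654/(-462)) - J(676) = (214 - 654/(-462)) - (5 - I*sqrt(269)) = (214 - 654*(-1)/462) + (-5 + I*sqrt(269)) = (214 - 1*(-109/77)) + (-5 + I*sqrt(269)) = (214 + 109/77) + (-5 + I*sqrt(269)) = 16587/77 + (-5 + I*sqrt(269)) = 16202/77 + I*sqrt(269)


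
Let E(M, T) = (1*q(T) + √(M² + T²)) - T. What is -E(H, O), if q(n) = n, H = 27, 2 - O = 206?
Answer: -3*√4705 ≈ -205.78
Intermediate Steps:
O = -204 (O = 2 - 1*206 = 2 - 206 = -204)
E(M, T) = √(M² + T²) (E(M, T) = (1*T + √(M² + T²)) - T = (T + √(M² + T²)) - T = √(M² + T²))
-E(H, O) = -√(27² + (-204)²) = -√(729 + 41616) = -√42345 = -3*√4705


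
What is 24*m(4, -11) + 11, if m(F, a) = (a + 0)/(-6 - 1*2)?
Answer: 44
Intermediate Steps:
m(F, a) = -a/8 (m(F, a) = a/(-6 - 2) = a/(-8) = a*(-⅛) = -a/8)
24*m(4, -11) + 11 = 24*(-⅛*(-11)) + 11 = 24*(11/8) + 11 = 33 + 11 = 44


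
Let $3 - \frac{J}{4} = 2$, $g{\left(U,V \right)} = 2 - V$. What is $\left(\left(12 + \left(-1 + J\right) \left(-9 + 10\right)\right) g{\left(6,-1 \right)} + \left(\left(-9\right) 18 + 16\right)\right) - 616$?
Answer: $-717$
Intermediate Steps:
$J = 4$ ($J = 12 - 8 = 4$)
$\left(\left(12 + \left(-1 + J\right) \left(-9 + 10\right)\right) g{\left(6,-1 \right)} + \left(\left(-9\right) 18 + 16\right)\right) - 616 = \left(\left(12 + \left(-1 + 4\right) \left(-9 + 10\right)\right) \left(2 - -1\right) + \left(\left(-9\right) 18 + 16\right)\right) - 616 = \left(\left(12 + 3 \cdot 1\right) \left(2 + 1\right) + \left(-162 + 16\right)\right) - 616 = \left(\left(12 + 3\right) 3 - 146\right) - 616 = \left(15 \cdot 3 - 146\right) - 616 = \left(45 - 146\right) - 616 = -101 - 616 = -717$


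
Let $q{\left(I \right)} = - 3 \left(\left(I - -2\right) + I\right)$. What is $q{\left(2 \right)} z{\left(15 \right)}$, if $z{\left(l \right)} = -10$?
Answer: $180$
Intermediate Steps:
$q{\left(I \right)} = -6 - 6 I$ ($q{\left(I \right)} = - 3 \left(\left(I + 2\right) + I\right) = - 3 \left(\left(2 + I\right) + I\right) = - 3 \left(2 + 2 I\right) = -6 - 6 I$)
$q{\left(2 \right)} z{\left(15 \right)} = \left(-6 - 12\right) \left(-10\right) = \left(-18\right) \left(-10\right) = 180$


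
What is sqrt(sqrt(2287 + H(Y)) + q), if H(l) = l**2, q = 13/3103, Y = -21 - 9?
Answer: sqrt(40339 + 9628609*sqrt(3187))/3103 ≈ 7.5138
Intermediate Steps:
Y = -30
q = 13/3103 (q = 13*(1/3103) = 13/3103 ≈ 0.0041895)
sqrt(sqrt(2287 + H(Y)) + q) = sqrt(sqrt(2287 + (-30)**2) + 13/3103) = sqrt(sqrt(2287 + 900) + 13/3103) = sqrt(sqrt(3187) + 13/3103) = sqrt(13/3103 + sqrt(3187))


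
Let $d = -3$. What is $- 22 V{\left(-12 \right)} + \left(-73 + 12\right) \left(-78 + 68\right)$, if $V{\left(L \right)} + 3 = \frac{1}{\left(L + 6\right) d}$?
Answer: $\frac{6073}{9} \approx 674.78$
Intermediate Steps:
$V{\left(L \right)} = -3 + \frac{1}{-18 - 3 L}$ ($V{\left(L \right)} = -3 + \frac{1}{\left(L + 6\right) \left(-3\right)} = -3 + \frac{1}{\left(6 + L\right) \left(-3\right)} = -3 + \frac{1}{-18 - 3 L}$)
$- 22 V{\left(-12 \right)} + \left(-73 + 12\right) \left(-78 + 68\right) = - 22 \frac{-55 - -108}{3 \left(6 - 12\right)} + \left(-73 + 12\right) \left(-78 + 68\right) = - 22 \frac{-55 + 108}{3 \left(-6\right)} - -610 = - 22 \cdot \frac{1}{3} \left(- \frac{1}{6}\right) 53 + 610 = \left(-22\right) \left(- \frac{53}{18}\right) + 610 = \frac{583}{9} + 610 = \frac{6073}{9}$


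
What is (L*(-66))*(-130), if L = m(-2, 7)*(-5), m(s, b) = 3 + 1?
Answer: -171600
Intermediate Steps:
m(s, b) = 4
L = -20 (L = 4*(-5) = -20)
(L*(-66))*(-130) = -20*(-66)*(-130) = 1320*(-130) = -171600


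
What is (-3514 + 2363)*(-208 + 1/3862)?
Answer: 924592545/3862 ≈ 2.3941e+5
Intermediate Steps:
(-3514 + 2363)*(-208 + 1/3862) = -1151*(-208 + 1/3862) = -1151*(-803295/3862) = 924592545/3862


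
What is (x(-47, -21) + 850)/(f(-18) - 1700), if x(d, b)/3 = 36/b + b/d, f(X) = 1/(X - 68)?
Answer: -2176574/4372739 ≈ -0.49776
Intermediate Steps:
f(X) = 1/(-68 + X)
x(d, b) = 108/b + 3*b/d (x(d, b) = 3*(36/b + b/d) = 108/b + 3*b/d)
(x(-47, -21) + 850)/(f(-18) - 1700) = ((108/(-21) + 3*(-21)/(-47)) + 850)/(1/(-68 - 18) - 1700) = ((108*(-1/21) + 3*(-21)*(-1/47)) + 850)/(1/(-86) - 1700) = ((-36/7 + 63/47) + 850)/(-1/86 - 1700) = (-1251/329 + 850)/(-146201/86) = (278399/329)*(-86/146201) = -2176574/4372739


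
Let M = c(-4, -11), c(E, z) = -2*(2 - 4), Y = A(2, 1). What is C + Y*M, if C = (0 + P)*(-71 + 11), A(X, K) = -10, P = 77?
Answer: -4660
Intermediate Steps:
Y = -10
c(E, z) = 4 (c(E, z) = -2*(-2) = 4)
M = 4
C = -4620 (C = (0 + 77)*(-71 + 11) = 77*(-60) = -4620)
C + Y*M = -4620 - 10*4 = -4620 - 40 = -4660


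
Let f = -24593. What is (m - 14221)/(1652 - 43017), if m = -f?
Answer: -10372/41365 ≈ -0.25074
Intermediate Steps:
m = 24593 (m = -1*(-24593) = 24593)
(m - 14221)/(1652 - 43017) = (24593 - 14221)/(1652 - 43017) = 10372/(-41365) = 10372*(-1/41365) = -10372/41365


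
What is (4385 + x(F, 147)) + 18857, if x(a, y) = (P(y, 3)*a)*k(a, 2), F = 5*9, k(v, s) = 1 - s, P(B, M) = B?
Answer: 16627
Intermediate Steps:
F = 45
x(a, y) = -a*y (x(a, y) = (y*a)*(1 - 1*2) = (a*y)*(1 - 2) = (a*y)*(-1) = -a*y)
(4385 + x(F, 147)) + 18857 = (4385 - 1*45*147) + 18857 = (4385 - 6615) + 18857 = -2230 + 18857 = 16627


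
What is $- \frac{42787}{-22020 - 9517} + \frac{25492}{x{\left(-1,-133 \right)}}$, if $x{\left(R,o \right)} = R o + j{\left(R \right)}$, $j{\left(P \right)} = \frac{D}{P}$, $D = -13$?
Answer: $\frac{405094053}{2302201} \approx 175.96$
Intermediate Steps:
$j{\left(P \right)} = - \frac{13}{P}$
$x{\left(R,o \right)} = - \frac{13}{R} + R o$ ($x{\left(R,o \right)} = R o - \frac{13}{R} = - \frac{13}{R} + R o$)
$- \frac{42787}{-22020 - 9517} + \frac{25492}{x{\left(-1,-133 \right)}} = - \frac{42787}{-22020 - 9517} + \frac{25492}{- \frac{13}{-1} - -133} = - \frac{42787}{-31537} + \frac{25492}{\left(-13\right) \left(-1\right) + 133} = \left(-42787\right) \left(- \frac{1}{31537}\right) + \frac{25492}{13 + 133} = \frac{42787}{31537} + \frac{25492}{146} = \frac{42787}{31537} + 25492 \cdot \frac{1}{146} = \frac{42787}{31537} + \frac{12746}{73} = \frac{405094053}{2302201}$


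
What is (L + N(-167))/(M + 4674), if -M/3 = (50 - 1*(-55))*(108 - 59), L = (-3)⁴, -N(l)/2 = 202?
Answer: 19/633 ≈ 0.030016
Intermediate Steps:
N(l) = -404 (N(l) = -2*202 = -404)
L = 81
M = -15435 (M = -3*(50 - 1*(-55))*(108 - 59) = -3*(50 + 55)*49 = -315*49 = -3*5145 = -15435)
(L + N(-167))/(M + 4674) = (81 - 404)/(-15435 + 4674) = -323/(-10761) = -323*(-1/10761) = 19/633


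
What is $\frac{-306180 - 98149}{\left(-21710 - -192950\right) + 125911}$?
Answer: $- \frac{404329}{297151} \approx -1.3607$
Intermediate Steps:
$\frac{-306180 - 98149}{\left(-21710 - -192950\right) + 125911} = - \frac{404329}{\left(-21710 + 192950\right) + 125911} = - \frac{404329}{171240 + 125911} = - \frac{404329}{297151}$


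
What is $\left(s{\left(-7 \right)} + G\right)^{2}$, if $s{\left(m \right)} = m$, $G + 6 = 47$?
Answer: $1156$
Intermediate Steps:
$G = 41$ ($G = -6 + 47 = 41$)
$\left(s{\left(-7 \right)} + G\right)^{2} = \left(-7 + 41\right)^{2} = 34^{2} = 1156$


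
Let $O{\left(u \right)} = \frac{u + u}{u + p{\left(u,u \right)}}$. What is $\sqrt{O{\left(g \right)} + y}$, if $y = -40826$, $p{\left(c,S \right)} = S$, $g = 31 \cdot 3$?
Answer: $5 i \sqrt{1633} \approx 202.05 i$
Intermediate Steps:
$g = 93$
$O{\left(u \right)} = 1$ ($O{\left(u \right)} = \frac{u + u}{u + u} = \frac{2 u}{2 u} = 2 u \frac{1}{2 u} = 1$)
$\sqrt{O{\left(g \right)} + y} = \sqrt{1 - 40826} = \sqrt{-40825} = 5 i \sqrt{1633}$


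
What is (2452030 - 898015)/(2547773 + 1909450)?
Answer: 518005/1485741 ≈ 0.34865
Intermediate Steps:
(2452030 - 898015)/(2547773 + 1909450) = 1554015/4457223 = 1554015*(1/4457223) = 518005/1485741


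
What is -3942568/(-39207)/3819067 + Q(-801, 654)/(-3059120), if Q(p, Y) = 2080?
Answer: -534618328406/817954934175813 ≈ -0.00065360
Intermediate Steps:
-3942568/(-39207)/3819067 + Q(-801, 654)/(-3059120) = -3942568/(-39207)/3819067 + 2080/(-3059120) = -3942568*(-1/39207)*(1/3819067) + 2080*(-1/3059120) = (563224/5601)*(1/3819067) - 26/38239 = 563224/21390594267 - 26/38239 = -534618328406/817954934175813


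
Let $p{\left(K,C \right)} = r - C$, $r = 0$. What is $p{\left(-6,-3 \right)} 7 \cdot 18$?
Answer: $378$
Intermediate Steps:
$p{\left(K,C \right)} = - C$ ($p{\left(K,C \right)} = 0 - C = - C$)
$p{\left(-6,-3 \right)} 7 \cdot 18 = \left(-1\right) \left(-3\right) 7 \cdot 18 = 3 \cdot 7 \cdot 18 = 21 \cdot 18 = 378$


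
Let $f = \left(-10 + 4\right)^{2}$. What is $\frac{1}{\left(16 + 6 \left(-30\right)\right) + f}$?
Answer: $- \frac{1}{128} \approx -0.0078125$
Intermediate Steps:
$f = 36$ ($f = \left(-6\right)^{2} = 36$)
$\frac{1}{\left(16 + 6 \left(-30\right)\right) + f} = \frac{1}{\left(16 + 6 \left(-30\right)\right) + 36} = \frac{1}{\left(16 - 180\right) + 36} = \frac{1}{-164 + 36} = \frac{1}{-128} = - \frac{1}{128}$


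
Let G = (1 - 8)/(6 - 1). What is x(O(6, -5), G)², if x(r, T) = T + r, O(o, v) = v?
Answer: 1024/25 ≈ 40.960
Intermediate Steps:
G = -7/5 ≈ -1.4000
x(O(6, -5), G)² = (-7/5 - 5)² = (-32/5)² = 1024/25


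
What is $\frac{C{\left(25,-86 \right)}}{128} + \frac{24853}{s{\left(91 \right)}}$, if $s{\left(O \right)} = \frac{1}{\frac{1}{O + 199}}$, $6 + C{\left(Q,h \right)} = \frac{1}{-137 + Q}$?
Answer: $\frac{6139611}{71680} \approx 85.653$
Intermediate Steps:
$C{\left(Q,h \right)} = -6 + \frac{1}{-137 + Q}$
$s{\left(O \right)} = 199 + O$ ($s{\left(O \right)} = \frac{1}{\frac{1}{199 + O}} = 199 + O$)
$\frac{C{\left(25,-86 \right)}}{128} + \frac{24853}{s{\left(91 \right)}} = \frac{\frac{1}{-137 + 25} \left(823 - 150\right)}{128} + \frac{24853}{199 + 91} = \frac{823 - 150}{-112} \cdot \frac{1}{128} + \frac{24853}{290} = \left(- \frac{1}{112}\right) 673 \cdot \frac{1}{128} + 24853 \cdot \frac{1}{290} = \left(- \frac{673}{112}\right) \frac{1}{128} + \frac{857}{10} = - \frac{673}{14336} + \frac{857}{10} = \frac{6139611}{71680}$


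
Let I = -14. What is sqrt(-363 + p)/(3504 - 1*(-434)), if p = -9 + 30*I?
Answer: 3*I*sqrt(22)/1969 ≈ 0.0071464*I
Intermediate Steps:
p = -429 (p = -9 + 30*(-14) = -9 - 420 = -429)
sqrt(-363 + p)/(3504 - 1*(-434)) = sqrt(-363 - 429)/(3504 - 1*(-434)) = sqrt(-792)/(3504 + 434) = (6*I*sqrt(22))/3938 = (6*I*sqrt(22))*(1/3938) = 3*I*sqrt(22)/1969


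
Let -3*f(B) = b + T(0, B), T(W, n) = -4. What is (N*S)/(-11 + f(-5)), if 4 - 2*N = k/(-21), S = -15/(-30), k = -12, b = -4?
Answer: -18/175 ≈ -0.10286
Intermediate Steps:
f(B) = 8/3 (f(B) = -(-4 - 4)/3 = -1/3*(-8) = 8/3)
S = 1/2 (S = -15*(-1/30) = 1/2 ≈ 0.50000)
N = 12/7 (N = 2 - (-6)/(-21) = 2 - (-6)*(-1)/21 = 2 - 1/2*4/7 = 2 - 2/7 = 12/7 ≈ 1.7143)
(N*S)/(-11 + f(-5)) = ((12/7)*(1/2))/(-11 + 8/3) = 6/(7*(-25/3)) = (6/7)*(-3/25) = -18/175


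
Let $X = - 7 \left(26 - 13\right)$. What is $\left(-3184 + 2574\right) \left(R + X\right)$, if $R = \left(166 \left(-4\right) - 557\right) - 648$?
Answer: $1195600$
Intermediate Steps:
$R = -1869$ ($R = \left(-664 - 557\right) - 648 = -1221 - 648 = -1869$)
$X = -91$ ($X = \left(-7\right) 13 = -91$)
$\left(-3184 + 2574\right) \left(R + X\right) = \left(-3184 + 2574\right) \left(-1869 - 91\right) = \left(-610\right) \left(-1960\right) = 1195600$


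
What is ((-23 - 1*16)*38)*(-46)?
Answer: 68172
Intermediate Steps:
((-23 - 1*16)*38)*(-46) = ((-23 - 16)*38)*(-46) = -39*38*(-46) = -1482*(-46) = 68172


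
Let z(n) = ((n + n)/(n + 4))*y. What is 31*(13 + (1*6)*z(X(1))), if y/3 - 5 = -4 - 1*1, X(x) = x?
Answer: 403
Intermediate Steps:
y = 0 (y = 15 + 3*(-4 - 1*1) = 15 + 3*(-4 - 1) = 15 + 3*(-5) = 15 - 15 = 0)
z(n) = 0 (z(n) = ((n + n)/(n + 4))*0 = ((2*n)/(4 + n))*0 = (2*n/(4 + n))*0 = 0)
31*(13 + (1*6)*z(X(1))) = 31*(13 + (1*6)*0) = 31*(13 + 6*0) = 31*(13 + 0) = 31*13 = 403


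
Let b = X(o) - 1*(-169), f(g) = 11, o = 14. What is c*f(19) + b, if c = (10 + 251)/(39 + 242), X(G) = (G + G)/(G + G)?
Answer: 50641/281 ≈ 180.22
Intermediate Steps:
X(G) = 1 (X(G) = (2*G)/((2*G)) = (2*G)*(1/(2*G)) = 1)
c = 261/281 ≈ 0.92883
b = 170 (b = 1 - 1*(-169) = 1 + 169 = 170)
c*f(19) + b = (261/281)*11 + 170 = 2871/281 + 170 = 50641/281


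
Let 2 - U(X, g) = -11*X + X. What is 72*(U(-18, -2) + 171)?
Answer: -504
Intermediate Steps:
U(X, g) = 2 + 10*X (U(X, g) = 2 - (-11*X + X) = 2 - (-10)*X = 2 + 10*X)
72*(U(-18, -2) + 171) = 72*((2 + 10*(-18)) + 171) = 72*((2 - 180) + 171) = 72*(-178 + 171) = 72*(-7) = -504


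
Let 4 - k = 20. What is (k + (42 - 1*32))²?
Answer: 36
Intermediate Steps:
k = -16 (k = 4 - 1*20 = 4 - 20 = -16)
(k + (42 - 1*32))² = (-16 + (42 - 1*32))² = (-16 + (42 - 32))² = (-16 + 10)² = (-6)² = 36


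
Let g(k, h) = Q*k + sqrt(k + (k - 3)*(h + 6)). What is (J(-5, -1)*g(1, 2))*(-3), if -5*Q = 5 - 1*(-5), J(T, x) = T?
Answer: -30 + 15*I*sqrt(15) ≈ -30.0 + 58.095*I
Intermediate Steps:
Q = -2 (Q = -(5 - 1*(-5))/5 = -(5 + 5)/5 = -1/5*10 = -2)
g(k, h) = sqrt(k + (-3 + k)*(6 + h)) - 2*k (g(k, h) = -2*k + sqrt(k + (k - 3)*(h + 6)) = -2*k + sqrt(k + (-3 + k)*(6 + h)) = sqrt(k + (-3 + k)*(6 + h)) - 2*k)
(J(-5, -1)*g(1, 2))*(-3) = -5*(sqrt(-18 - 3*2 + 7*1 + 2*1) - 2*1)*(-3) = -5*(sqrt(-18 - 6 + 7 + 2) - 2)*(-3) = -5*(sqrt(-15) - 2)*(-3) = -5*(I*sqrt(15) - 2)*(-3) = -5*(-2 + I*sqrt(15))*(-3) = (10 - 5*I*sqrt(15))*(-3) = -30 + 15*I*sqrt(15)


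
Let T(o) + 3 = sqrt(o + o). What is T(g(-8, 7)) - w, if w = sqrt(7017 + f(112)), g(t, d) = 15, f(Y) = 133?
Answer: -3 + sqrt(30) - 5*sqrt(286) ≈ -82.080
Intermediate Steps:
T(o) = -3 + sqrt(2)*sqrt(o) (T(o) = -3 + sqrt(o + o) = -3 + sqrt(2*o) = -3 + sqrt(2)*sqrt(o))
w = 5*sqrt(286) (w = sqrt(7017 + 133) = sqrt(7150) = 5*sqrt(286) ≈ 84.558)
T(g(-8, 7)) - w = (-3 + sqrt(2)*sqrt(15)) - 5*sqrt(286) = (-3 + sqrt(30)) - 5*sqrt(286) = -3 + sqrt(30) - 5*sqrt(286)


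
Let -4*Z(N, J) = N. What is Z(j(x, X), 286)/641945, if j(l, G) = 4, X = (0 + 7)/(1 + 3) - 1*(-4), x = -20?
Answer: -1/641945 ≈ -1.5578e-6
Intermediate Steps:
X = 23/4 (X = 7/4 + 4 = 23/4 ≈ 5.7500)
Z(N, J) = -N/4
Z(j(x, X), 286)/641945 = -¼*4/641945 = -1*1/641945 = -1/641945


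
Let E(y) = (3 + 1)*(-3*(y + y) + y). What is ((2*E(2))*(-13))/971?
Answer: 1040/971 ≈ 1.0711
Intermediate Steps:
E(y) = -20*y (E(y) = 4*(-6*y + y) = 4*(-5*y) = -20*y)
((2*E(2))*(-13))/971 = ((2*(-20*2))*(-13))/971 = ((2*(-40))*(-13))*(1/971) = -80*(-13)*(1/971) = 1040*(1/971) = 1040/971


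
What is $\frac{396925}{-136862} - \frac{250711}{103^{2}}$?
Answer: $- \frac{38523786207}{1451968958} \approx -26.532$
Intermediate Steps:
$\frac{396925}{-136862} - \frac{250711}{103^{2}} = 396925 \left(- \frac{1}{136862}\right) - \frac{250711}{10609} = - \frac{396925}{136862} - \frac{250711}{10609} = - \frac{38523786207}{1451968958}$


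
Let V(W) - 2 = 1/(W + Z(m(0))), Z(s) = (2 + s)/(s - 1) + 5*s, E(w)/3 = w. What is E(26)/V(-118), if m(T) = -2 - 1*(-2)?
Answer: 9360/239 ≈ 39.163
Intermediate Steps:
m(T) = 0 (m(T) = -2 + 2 = 0)
E(w) = 3*w
Z(s) = 5*s + (2 + s)/(-1 + s) (Z(s) = (2 + s)/(-1 + s) + 5*s = 5*s + (2 + s)/(-1 + s))
V(W) = 2 + 1/(-2 + W) (V(W) = 2 + 1/(W + (2 - 4*0 + 5*0²)/(-1 + 0)) = 2 + 1/(W + (2 + 0 + 5*0)/(-1)) = 2 + 1/(W - (2 + 0 + 0)) = 2 + 1/(W - 1*2) = 2 + 1/(W - 2) = 2 + 1/(-2 + W))
E(26)/V(-118) = (3*26)/(((-3 + 2*(-118))/(-2 - 118))) = 78/(((-3 - 236)/(-120))) = 78/((-1/120*(-239))) = 78/(239/120) = 78*(120/239) = 9360/239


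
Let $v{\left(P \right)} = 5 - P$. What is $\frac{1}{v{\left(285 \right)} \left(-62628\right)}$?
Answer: $\frac{1}{17535840} \approx 5.7026 \cdot 10^{-8}$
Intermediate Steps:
$\frac{1}{v{\left(285 \right)} \left(-62628\right)} = \frac{1}{\left(5 - 285\right) \left(-62628\right)} = \frac{1}{5 - 285} \left(- \frac{1}{62628}\right) = \frac{1}{-280} \left(- \frac{1}{62628}\right) = \left(- \frac{1}{280}\right) \left(- \frac{1}{62628}\right) = \frac{1}{17535840}$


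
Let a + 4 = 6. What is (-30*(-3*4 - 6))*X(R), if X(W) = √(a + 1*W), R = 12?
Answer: 540*√14 ≈ 2020.5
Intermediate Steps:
a = 2 (a = -4 + 6 = 2)
X(W) = √(2 + W) (X(W) = √(2 + 1*W) = √(2 + W))
(-30*(-3*4 - 6))*X(R) = (-30*(-3*4 - 6))*√(2 + 12) = (-30*(-12 - 6))*√14 = (-30*(-18))*√14 = 540*√14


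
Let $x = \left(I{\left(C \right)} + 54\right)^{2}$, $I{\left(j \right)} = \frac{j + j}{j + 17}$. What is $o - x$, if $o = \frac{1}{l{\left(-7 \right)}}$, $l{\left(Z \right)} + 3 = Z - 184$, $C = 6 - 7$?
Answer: $- \frac{18018849}{6208} \approx -2902.5$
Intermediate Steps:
$C = -1$
$I{\left(j \right)} = \frac{2 j}{17 + j}$
$l{\left(Z \right)} = -187 + Z$ ($l{\left(Z \right)} = -3 + \left(Z - 184\right) = -3 + \left(-184 + Z\right) = -187 + Z$)
$x = \frac{185761}{64}$ ($x = \left(2 \left(-1\right) \frac{1}{17 - 1} + 54\right)^{2} = \left(2 \left(-1\right) \frac{1}{16} + 54\right)^{2} = \left(- \frac{1}{8} + 54\right)^{2} = \left(\frac{431}{8}\right)^{2} = \frac{185761}{64} \approx 2902.5$)
$o = - \frac{1}{194}$ ($o = \frac{1}{-187 - 7} = \frac{1}{-194} = - \frac{1}{194} \approx -0.0051546$)
$o - x = - \frac{1}{194} - \frac{185761}{64} = - \frac{18018849}{6208}$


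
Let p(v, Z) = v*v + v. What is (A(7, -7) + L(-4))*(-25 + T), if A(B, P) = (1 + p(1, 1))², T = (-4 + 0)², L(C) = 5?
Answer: -126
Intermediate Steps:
T = 16 (T = (-4)² = 16)
p(v, Z) = v + v² (p(v, Z) = v² + v = v + v²)
A(B, P) = 9 (A(B, P) = (1 + 1*(1 + 1))² = (1 + 1*2)² = (1 + 2)² = 3² = 9)
(A(7, -7) + L(-4))*(-25 + T) = (9 + 5)*(-25 + 16) = 14*(-9) = -126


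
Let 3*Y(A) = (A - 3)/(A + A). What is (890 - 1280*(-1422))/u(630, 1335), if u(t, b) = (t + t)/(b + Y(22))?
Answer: 416805235/216 ≈ 1.9297e+6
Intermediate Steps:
Y(A) = (-3 + A)/(6*A) (Y(A) = ((A - 3)/(A + A))/3 = ((-3 + A)/((2*A)))/3 = ((-3 + A)*(1/(2*A)))/3 = ((-3 + A)/(2*A))/3 = (-3 + A)/(6*A))
u(t, b) = 2*t/(19/132 + b) (u(t, b) = (t + t)/(b + (⅙)*(-3 + 22)/22) = (2*t)/(b + (⅙)*(1/22)*19) = (2*t)/(b + 19/132) = (2*t)/(19/132 + b) = 2*t/(19/132 + b))
(890 - 1280*(-1422))/u(630, 1335) = (890 - 1280*(-1422))/((264*630/(19 + 132*1335))) = (890 + 1820160)/((264*630/(19 + 176220))) = 1821050/((264*630/176239)) = 1821050/((264*630*(1/176239))) = 1821050/(23760/25177) = 1821050*(25177/23760) = 416805235/216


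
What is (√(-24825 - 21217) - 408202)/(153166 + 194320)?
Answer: -204101/173743 + I*√46042/347486 ≈ -1.1747 + 0.0006175*I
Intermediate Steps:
(√(-24825 - 21217) - 408202)/(153166 + 194320) = (√(-46042) - 408202)/347486 = (I*√46042 - 408202)*(1/347486) = (-408202 + I*√46042)*(1/347486) = -204101/173743 + I*√46042/347486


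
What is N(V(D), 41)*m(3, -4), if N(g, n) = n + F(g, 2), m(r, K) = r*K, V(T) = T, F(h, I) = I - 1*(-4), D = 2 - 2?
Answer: -564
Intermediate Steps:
D = 0
F(h, I) = 4 + I (F(h, I) = I + 4 = 4 + I)
m(r, K) = K*r
N(g, n) = 6 + n (N(g, n) = n + (4 + 2) = n + 6 = 6 + n)
N(V(D), 41)*m(3, -4) = (6 + 41)*(-4*3) = 47*(-12) = -564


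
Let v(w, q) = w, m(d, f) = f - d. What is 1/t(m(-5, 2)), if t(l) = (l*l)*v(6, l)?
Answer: 1/294 ≈ 0.0034014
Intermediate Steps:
t(l) = 6*l² (t(l) = (l*l)*6 = l²*6 = 6*l²)
1/t(m(-5, 2)) = 1/(6*(2 - 1*(-5))²) = 1/(6*(2 + 5)²) = 1/(6*7²) = 1/(6*49) = 1/294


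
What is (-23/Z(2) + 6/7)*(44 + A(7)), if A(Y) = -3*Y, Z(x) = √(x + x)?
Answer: -3427/14 ≈ -244.79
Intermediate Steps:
Z(x) = √2*√x (Z(x) = √(2*x) = √2*√x)
(-23/Z(2) + 6/7)*(44 + A(7)) = (-23/(√2*√2) + 6/7)*(44 - 3*7) = (-23/2 + 6*(⅐))*(44 - 21) = (-23*½ + 6/7)*23 = (-23/2 + 6/7)*23 = -149/14*23 = -3427/14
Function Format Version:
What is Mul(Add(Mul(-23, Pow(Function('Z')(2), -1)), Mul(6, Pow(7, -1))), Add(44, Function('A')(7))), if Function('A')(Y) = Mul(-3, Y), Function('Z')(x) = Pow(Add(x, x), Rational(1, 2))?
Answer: Rational(-3427, 14) ≈ -244.79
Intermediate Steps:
Function('Z')(x) = Mul(Pow(2, Rational(1, 2)), Pow(x, Rational(1, 2))) (Function('Z')(x) = Pow(Mul(2, x), Rational(1, 2)) = Mul(Pow(2, Rational(1, 2)), Pow(x, Rational(1, 2))))
Mul(Add(Mul(-23, Pow(Function('Z')(2), -1)), Mul(6, Pow(7, -1))), Add(44, Function('A')(7))) = Mul(Add(Mul(-23, Pow(Mul(Pow(2, Rational(1, 2)), Pow(2, Rational(1, 2))), -1)), Mul(6, Pow(7, -1))), Add(44, Mul(-3, 7))) = Mul(Add(Mul(-23, Pow(2, -1)), Mul(6, Rational(1, 7))), Add(44, -21)) = Mul(Add(Mul(-23, Rational(1, 2)), Rational(6, 7)), 23) = Mul(Add(Rational(-23, 2), Rational(6, 7)), 23) = Mul(Rational(-149, 14), 23) = Rational(-3427, 14)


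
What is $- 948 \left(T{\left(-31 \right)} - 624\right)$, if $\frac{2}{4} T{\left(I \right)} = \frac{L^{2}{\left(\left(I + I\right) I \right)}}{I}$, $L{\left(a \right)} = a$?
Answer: $226526496$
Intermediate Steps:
$T{\left(I \right)} = 8 I^{3}$ ($T{\left(I \right)} = 2 \frac{\left(\left(I + I\right) I\right)^{2}}{I} = 2 \frac{\left(2 I I\right)^{2}}{I} = 2 \frac{\left(2 I^{2}\right)^{2}}{I} = 2 \frac{4 I^{4}}{I} = 2 \cdot 4 I^{3} = 8 I^{3}$)
$- 948 \left(T{\left(-31 \right)} - 624\right) = - 948 \left(8 \left(-31\right)^{3} - 624\right) = - 948 \left(8 \left(-29791\right) - 624\right) = - 948 \left(-238328 - 624\right) = \left(-948\right) \left(-238952\right) = 226526496$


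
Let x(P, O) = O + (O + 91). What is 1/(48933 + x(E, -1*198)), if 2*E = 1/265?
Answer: 1/48628 ≈ 2.0564e-5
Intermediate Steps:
E = 1/530 (E = (1/2)/265 = (1/2)*(1/265) = 1/530 ≈ 0.0018868)
x(P, O) = 91 + 2*O (x(P, O) = O + (91 + O) = 91 + 2*O)
1/(48933 + x(E, -1*198)) = 1/(48933 + (91 + 2*(-1*198))) = 1/(48933 + (91 + 2*(-198))) = 1/(48933 + (91 - 396)) = 1/(48933 - 305) = 1/48628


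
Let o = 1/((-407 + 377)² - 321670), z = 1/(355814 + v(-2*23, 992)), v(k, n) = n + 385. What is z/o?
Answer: -320770/357191 ≈ -0.89804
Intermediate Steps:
v(k, n) = 385 + n
z = 1/357191 (z = 1/(355814 + (385 + 992)) = 1/(355814 + 1377) = 1/357191 ≈ 2.7996e-6)
o = -1/320770 (o = 1/((-30)² - 321670) = 1/(900 - 321670) = 1/(-320770) = -1/320770 ≈ -3.1175e-6)
z/o = 1/(357191*(-1/320770)) = (1/357191)*(-320770) = -320770/357191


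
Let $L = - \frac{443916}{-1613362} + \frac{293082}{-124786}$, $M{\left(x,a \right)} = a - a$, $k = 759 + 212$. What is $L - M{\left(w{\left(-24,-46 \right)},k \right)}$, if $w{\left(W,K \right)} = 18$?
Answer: $- \frac{104363214927}{50331247633} \approx -2.0735$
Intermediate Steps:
$k = 971$
$M{\left(x,a \right)} = 0$
$L = - \frac{104363214927}{50331247633}$ ($L = \left(-443916\right) \left(- \frac{1}{1613362}\right) + 293082 \left(- \frac{1}{124786}\right) = \frac{221958}{806681} - \frac{146541}{62393} = - \frac{104363214927}{50331247633} \approx -2.0735$)
$L - M{\left(w{\left(-24,-46 \right)},k \right)} = - \frac{104363214927}{50331247633} - 0 = - \frac{104363214927}{50331247633} + 0 = - \frac{104363214927}{50331247633}$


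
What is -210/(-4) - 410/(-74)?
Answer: 4295/74 ≈ 58.041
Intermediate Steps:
-210/(-4) - 410/(-74) = -210*(-1/4) - 410*(-1/74) = 105/2 + 205/37 = 4295/74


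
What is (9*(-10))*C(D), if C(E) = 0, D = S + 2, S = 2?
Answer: 0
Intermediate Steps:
D = 4 (D = 2 + 2 = 4)
(9*(-10))*C(D) = (9*(-10))*0 = -90*0 = 0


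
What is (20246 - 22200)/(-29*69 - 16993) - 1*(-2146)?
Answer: 20381539/9497 ≈ 2146.1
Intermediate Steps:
(20246 - 22200)/(-29*69 - 16993) - 1*(-2146) = -1954/(-2001 - 16993) + 2146 = -1954/(-18994) + 2146 = -1954*(-1/18994) + 2146 = 977/9497 + 2146 = 20381539/9497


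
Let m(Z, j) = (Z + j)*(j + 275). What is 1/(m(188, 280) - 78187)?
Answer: 1/181553 ≈ 5.5080e-6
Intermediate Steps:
m(Z, j) = (275 + j)*(Z + j) (m(Z, j) = (Z + j)*(275 + j) = (275 + j)*(Z + j))
1/(m(188, 280) - 78187) = 1/((280² + 275*188 + 275*280 + 188*280) - 78187) = 1/((78400 + 51700 + 77000 + 52640) - 78187) = 1/(259740 - 78187) = 1/181553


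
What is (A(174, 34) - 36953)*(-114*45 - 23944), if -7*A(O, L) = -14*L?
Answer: 1072394490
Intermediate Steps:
A(O, L) = 2*L (A(O, L) = -(-2)*L = 2*L)
(A(174, 34) - 36953)*(-114*45 - 23944) = (2*34 - 36953)*(-114*45 - 23944) = (68 - 36953)*(-5130 - 23944) = -36885*(-29074) = 1072394490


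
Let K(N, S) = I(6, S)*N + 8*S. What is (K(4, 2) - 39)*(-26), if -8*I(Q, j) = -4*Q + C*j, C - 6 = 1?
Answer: 468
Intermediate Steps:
C = 7 (C = 6 + 1 = 7)
I(Q, j) = Q/2 - 7*j/8 (I(Q, j) = -(-4*Q + 7*j)/8 = Q/2 - 7*j/8)
K(N, S) = 8*S + N*(3 - 7*S/8) (K(N, S) = ((½)*6 - 7*S/8)*N + 8*S = (3 - 7*S/8)*N + 8*S = N*(3 - 7*S/8) + 8*S = 8*S + N*(3 - 7*S/8))
(K(4, 2) - 39)*(-26) = ((8*2 - ⅛*4*(-24 + 7*2)) - 39)*(-26) = ((16 - ⅛*4*(-24 + 14)) - 39)*(-26) = ((16 - ⅛*4*(-10)) - 39)*(-26) = ((16 + 5) - 39)*(-26) = (21 - 39)*(-26) = -18*(-26) = 468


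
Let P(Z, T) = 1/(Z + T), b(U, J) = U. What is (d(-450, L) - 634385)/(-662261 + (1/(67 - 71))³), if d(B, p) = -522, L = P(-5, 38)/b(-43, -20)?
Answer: 40634048/42384705 ≈ 0.95870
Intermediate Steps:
P(Z, T) = 1/(T + Z)
L = -1/1419 (L = 1/((38 - 5)*(-43)) = -1/43/33 = (1/33)*(-1/43) = -1/1419 ≈ -0.00070472)
(d(-450, L) - 634385)/(-662261 + (1/(67 - 71))³) = (-522 - 634385)/(-662261 + (1/(67 - 71))³) = -634907/(-662261 + (1/(-4))³) = -634907/(-662261 + (-¼)³) = -634907/(-662261 - 1/64) = -634907/(-42384705/64) = -634907*(-64/42384705) = 40634048/42384705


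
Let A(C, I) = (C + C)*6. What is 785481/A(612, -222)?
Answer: 261827/2448 ≈ 106.96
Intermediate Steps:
A(C, I) = 12*C (A(C, I) = (2*C)*6 = 12*C)
785481/A(612, -222) = 785481/((12*612)) = 785481/7344 = 785481*(1/7344) = 261827/2448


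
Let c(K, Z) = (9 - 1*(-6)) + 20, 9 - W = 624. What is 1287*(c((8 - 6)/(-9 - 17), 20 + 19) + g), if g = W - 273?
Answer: -1097811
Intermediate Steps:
W = -615 (W = 9 - 1*624 = 9 - 624 = -615)
c(K, Z) = 35 (c(K, Z) = (9 + 6) + 20 = 15 + 20 = 35)
g = -888 (g = -615 - 273 = -888)
1287*(c((8 - 6)/(-9 - 17), 20 + 19) + g) = 1287*(35 - 888) = 1287*(-853) = -1097811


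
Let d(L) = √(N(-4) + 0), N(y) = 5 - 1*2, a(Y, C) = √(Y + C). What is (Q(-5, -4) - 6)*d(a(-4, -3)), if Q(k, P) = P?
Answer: -10*√3 ≈ -17.320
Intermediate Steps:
a(Y, C) = √(C + Y)
N(y) = 3 (N(y) = 5 - 2 = 3)
d(L) = √3 (d(L) = √(3 + 0) = √3)
(Q(-5, -4) - 6)*d(a(-4, -3)) = (-4 - 6)*√3 = -10*√3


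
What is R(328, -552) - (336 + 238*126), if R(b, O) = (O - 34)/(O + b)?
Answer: -3395995/112 ≈ -30321.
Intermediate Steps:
R(b, O) = (-34 + O)/(O + b)
R(328, -552) - (336 + 238*126) = (-34 - 552)/(-552 + 328) - (336 + 238*126) = -586/(-224) - (336 + 29988) = -1/224*(-586) - 1*30324 = 293/112 - 30324 = -3395995/112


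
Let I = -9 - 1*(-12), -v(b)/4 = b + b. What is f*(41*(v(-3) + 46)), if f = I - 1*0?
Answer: 8610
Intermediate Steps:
v(b) = -8*b (v(b) = -4*(b + b) = -8*b)
I = 3 (I = -9 + 12 = 3)
f = 3 (f = 3 - 1*0 = 3 + 0 = 3)
f*(41*(v(-3) + 46)) = 3*(41*(-8*(-3) + 46)) = 3*(41*(24 + 46)) = 3*(41*70) = 3*2870 = 8610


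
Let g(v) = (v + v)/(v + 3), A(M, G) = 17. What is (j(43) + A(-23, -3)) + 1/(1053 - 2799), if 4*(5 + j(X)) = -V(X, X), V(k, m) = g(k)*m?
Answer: -650431/80316 ≈ -8.0984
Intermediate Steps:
g(v) = 2*v/(3 + v) (g(v) = (2*v)/(3 + v) = 2*v/(3 + v))
V(k, m) = 2*k*m/(3 + k) (V(k, m) = (2*k/(3 + k))*m = 2*k*m/(3 + k))
j(X) = -5 - X²/(2*(3 + X)) (j(X) = -5 + (-2*X*X/(3 + X))/4 = -5 + (-2*X²/(3 + X))/4 = -5 - X²/(2*(3 + X)))
(j(43) + A(-23, -3)) + 1/(1053 - 2799) = ((-30 - 1*43² - 10*43)/(2*(3 + 43)) + 17) + 1/(1053 - 2799) = ((½)*(-30 - 1*1849 - 430)/46 + 17) + 1/(-1746) = ((½)*(1/46)*(-30 - 1849 - 430) + 17) - 1/1746 = ((½)*(1/46)*(-2309) + 17) - 1/1746 = (-2309/92 + 17) - 1/1746 = -745/92 - 1/1746 = -650431/80316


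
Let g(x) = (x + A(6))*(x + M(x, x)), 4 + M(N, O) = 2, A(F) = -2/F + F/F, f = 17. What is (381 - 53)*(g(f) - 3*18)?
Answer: 69208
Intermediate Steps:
A(F) = 1 - 2/F (A(F) = -2/F + 1 = 1 - 2/F)
M(N, O) = -2 (M(N, O) = -4 + 2 = -2)
g(x) = (-2 + x)*(⅔ + x) (g(x) = (x + (-2 + 6)/6)*(x - 2) = (x + (⅙)*4)*(-2 + x) = (x + ⅔)*(-2 + x) = (⅔ + x)*(-2 + x) = (-2 + x)*(⅔ + x))
(381 - 53)*(g(f) - 3*18) = (381 - 53)*((-4/3 + 17² - 4/3*17) - 3*18) = 328*((-4/3 + 289 - 68/3) - 54) = 328*(265 - 54) = 328*211 = 69208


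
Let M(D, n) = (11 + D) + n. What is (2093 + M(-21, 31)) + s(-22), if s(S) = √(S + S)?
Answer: 2114 + 2*I*√11 ≈ 2114.0 + 6.6332*I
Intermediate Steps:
s(S) = √2*√S (s(S) = √(2*S) = √2*√S)
M(D, n) = 11 + D + n
(2093 + M(-21, 31)) + s(-22) = (2093 + (11 - 21 + 31)) + √2*√(-22) = (2093 + 21) + √2*(I*√22) = 2114 + 2*I*√11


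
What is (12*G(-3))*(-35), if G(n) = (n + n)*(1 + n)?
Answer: -5040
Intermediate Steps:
G(n) = 2*n*(1 + n) (G(n) = (2*n)*(1 + n) = 2*n*(1 + n))
(12*G(-3))*(-35) = (12*(2*(-3)*(1 - 3)))*(-35) = (12*(2*(-3)*(-2)))*(-35) = (12*12)*(-35) = 144*(-35) = -5040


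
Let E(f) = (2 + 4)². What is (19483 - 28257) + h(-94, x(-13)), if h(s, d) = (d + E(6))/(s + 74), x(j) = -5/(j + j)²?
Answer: -118648811/13520 ≈ -8775.8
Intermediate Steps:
E(f) = 36 (E(f) = 6² = 36)
x(j) = -5/(4*j²) (x(j) = -5*1/(4*j²) = -5/(4*j²))
h(s, d) = (36 + d)/(74 + s) (h(s, d) = (d + 36)/(s + 74) = (36 + d)/(74 + s))
(19483 - 28257) + h(-94, x(-13)) = (19483 - 28257) + (36 - 5/4/(-13)²)/(74 - 94) = -8774 + (36 - 5/4*1/169)/(-20) = -8774 - (36 - 5/676)/20 = -8774 - 1/20*24331/676 = -8774 - 24331/13520 = -118648811/13520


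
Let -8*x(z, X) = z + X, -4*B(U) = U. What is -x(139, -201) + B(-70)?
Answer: 39/4 ≈ 9.7500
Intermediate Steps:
B(U) = -U/4
x(z, X) = -X/8 - z/8 (x(z, X) = -(z + X)/8 = -(X + z)/8 = -X/8 - z/8)
-x(139, -201) + B(-70) = -(-1/8*(-201) - 1/8*139) - 1/4*(-70) = -(201/8 - 139/8) + 35/2 = -1*31/4 + 35/2 = -31/4 + 35/2 = 39/4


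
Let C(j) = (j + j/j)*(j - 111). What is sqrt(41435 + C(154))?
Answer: 10*sqrt(481) ≈ 219.32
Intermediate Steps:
C(j) = (1 + j)*(-111 + j) (C(j) = (j + 1)*(-111 + j) = (1 + j)*(-111 + j))
sqrt(41435 + C(154)) = sqrt(41435 + (-111 + 154**2 - 110*154)) = sqrt(41435 + (-111 + 23716 - 16940)) = sqrt(41435 + 6665) = sqrt(48100) = 10*sqrt(481)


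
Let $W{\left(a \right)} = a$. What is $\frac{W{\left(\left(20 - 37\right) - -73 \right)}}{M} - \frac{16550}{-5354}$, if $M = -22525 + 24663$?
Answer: $\frac{8920931}{2861713} \approx 3.1173$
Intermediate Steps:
$M = 2138$
$\frac{W{\left(\left(20 - 37\right) - -73 \right)}}{M} - \frac{16550}{-5354} = \frac{\left(20 - 37\right) - -73}{2138} - \frac{16550}{-5354} = \left(-17 + 73\right) \frac{1}{2138} - - \frac{8275}{2677} = 56 \cdot \frac{1}{2138} + \frac{8275}{2677} = \frac{28}{1069} + \frac{8275}{2677} = \frac{8920931}{2861713}$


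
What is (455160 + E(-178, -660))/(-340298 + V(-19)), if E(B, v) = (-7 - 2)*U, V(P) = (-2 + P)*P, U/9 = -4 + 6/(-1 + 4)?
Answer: -65046/48557 ≈ -1.3396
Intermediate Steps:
U = -18 (U = 9*(-4 + 6/(-1 + 4)) = 9*(-4 + 6/3) = 9*(-4 + 6*(⅓)) = 9*(-4 + 2) = 9*(-2) = -18)
V(P) = P*(-2 + P)
E(B, v) = 162 (E(B, v) = (-7 - 2)*(-18) = -9*(-18) = 162)
(455160 + E(-178, -660))/(-340298 + V(-19)) = (455160 + 162)/(-340298 - 19*(-2 - 19)) = 455322/(-340298 - 19*(-21)) = 455322/(-340298 + 399) = 455322/(-339899) = 455322*(-1/339899) = -65046/48557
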